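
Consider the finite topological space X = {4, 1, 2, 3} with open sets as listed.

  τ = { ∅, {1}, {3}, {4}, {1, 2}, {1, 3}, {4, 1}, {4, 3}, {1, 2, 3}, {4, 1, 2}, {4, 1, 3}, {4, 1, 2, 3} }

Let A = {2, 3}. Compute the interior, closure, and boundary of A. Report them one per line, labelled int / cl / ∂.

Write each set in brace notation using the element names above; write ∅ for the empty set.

interior: largest open inside A is {3} (from ∅, {3})
cl via duality: int({4, 1}) = {4, 1}, so X∖{4, 1} = {2, 3}
cl∖int = {2}

int(A) = {3}
cl(A)  = {2, 3}
∂A     = {2}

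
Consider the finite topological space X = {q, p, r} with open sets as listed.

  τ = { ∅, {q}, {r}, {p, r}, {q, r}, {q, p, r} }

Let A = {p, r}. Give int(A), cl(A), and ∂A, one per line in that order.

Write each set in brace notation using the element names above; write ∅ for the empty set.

interior: largest open inside A is {p, r} (from ∅, {r}, {p, r})
cl via duality: int({q}) = {q}, so X∖{q} = {p, r}
cl∖int = ∅

int(A) = {p, r}
cl(A)  = {p, r}
∂A     = ∅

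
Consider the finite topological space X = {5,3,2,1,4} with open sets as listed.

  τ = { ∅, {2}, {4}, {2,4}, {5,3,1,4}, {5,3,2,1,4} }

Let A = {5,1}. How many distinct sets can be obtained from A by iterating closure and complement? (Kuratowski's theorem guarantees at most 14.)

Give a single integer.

6

closure: X∖int(X∖A) = X∖{2,4} = {5,3,1}
Let k=closure and c=complement:
  1. A     = {5,1}
  2. kA    = {5,3,1}
  3. cA    = {3,2,4}
  4. ckA   = {2,4}
  5. kcA   = {5,3,2,1,4}
  6. ckcA  = ∅
— saturated at 6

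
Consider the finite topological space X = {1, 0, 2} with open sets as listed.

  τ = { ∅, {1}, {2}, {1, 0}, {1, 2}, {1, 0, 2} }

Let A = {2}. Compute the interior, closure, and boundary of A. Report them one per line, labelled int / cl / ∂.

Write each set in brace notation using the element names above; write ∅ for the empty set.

int(A) = {2}
cl(A)  = {2}
∂A     = ∅

opens ⊆ A: ∅, {2}; union → int = {2}
complement {1, 0}; its interior {1, 0}; cl(A) = X∖{1, 0} = {2}
boundary = {2} ∖ {2} = ∅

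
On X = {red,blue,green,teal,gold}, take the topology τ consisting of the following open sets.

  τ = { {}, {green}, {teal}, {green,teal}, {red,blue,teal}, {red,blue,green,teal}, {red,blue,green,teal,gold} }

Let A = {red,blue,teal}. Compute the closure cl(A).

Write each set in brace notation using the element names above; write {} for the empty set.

{red,blue,teal,gold}

X∖A={green,gold}, int(X∖A)={green}, hence cl(A)={red,blue,teal,gold}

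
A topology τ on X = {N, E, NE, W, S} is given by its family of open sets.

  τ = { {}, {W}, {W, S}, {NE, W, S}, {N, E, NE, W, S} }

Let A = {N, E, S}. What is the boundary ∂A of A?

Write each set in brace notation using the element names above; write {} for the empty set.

{N, E, NE, S}

opens ⊆ A: {}; union → int = {}
complement {NE, W}; its interior {W}; cl(A) = X∖{W} = {N, E, NE, S}
boundary = {N, E, NE, S} ∖ {} = {N, E, NE, S}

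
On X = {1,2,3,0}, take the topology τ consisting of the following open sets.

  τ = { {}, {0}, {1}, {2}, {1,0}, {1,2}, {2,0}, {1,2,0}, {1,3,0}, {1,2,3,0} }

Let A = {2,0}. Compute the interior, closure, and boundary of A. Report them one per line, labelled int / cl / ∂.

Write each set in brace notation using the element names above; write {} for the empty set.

int(A) = {2,0}
cl(A)  = {2,3,0}
∂A     = {3}

open subsets of A: {}, {0}, {2}, {2,0}; so int(A) = {2,0}
closure: X∖int(X∖A) = X∖{1} = {2,3,0}
∂A = {2,3,0} minus {2,0} = {3}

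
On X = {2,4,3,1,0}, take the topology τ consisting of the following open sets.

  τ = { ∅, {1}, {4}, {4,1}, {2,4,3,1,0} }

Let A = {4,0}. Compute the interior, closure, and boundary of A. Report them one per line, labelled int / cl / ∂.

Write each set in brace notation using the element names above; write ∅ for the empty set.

U open, U⊆A: ∅, {4}. int(A) = ⋃ = {4}
X∖A={2,3,1}, int(X∖A)={1}, hence cl(A)={2,4,3,0}
∂A: remove int from cl → {2,3,0}

int(A) = {4}
cl(A)  = {2,4,3,0}
∂A     = {2,3,0}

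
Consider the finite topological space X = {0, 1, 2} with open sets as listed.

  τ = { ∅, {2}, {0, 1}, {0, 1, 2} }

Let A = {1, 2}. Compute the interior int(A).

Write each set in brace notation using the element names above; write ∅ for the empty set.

open subsets of A: ∅, {2}; so int(A) = {2}

{2}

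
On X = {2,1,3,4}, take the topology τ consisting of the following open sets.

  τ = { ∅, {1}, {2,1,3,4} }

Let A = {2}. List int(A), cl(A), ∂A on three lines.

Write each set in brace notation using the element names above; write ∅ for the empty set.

int(A) = ∅
cl(A)  = {2,3,4}
∂A     = {2,3,4}

opens ⊆ A: ∅; union → int = ∅
complement {1,3,4}; its interior {1}; cl(A) = X∖{1} = {2,3,4}
boundary = {2,3,4} ∖ ∅ = {2,3,4}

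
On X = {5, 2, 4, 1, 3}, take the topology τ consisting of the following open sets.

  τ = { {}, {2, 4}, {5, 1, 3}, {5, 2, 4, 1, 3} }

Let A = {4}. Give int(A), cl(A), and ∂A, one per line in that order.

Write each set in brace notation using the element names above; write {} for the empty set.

int(A) = {}
cl(A)  = {2, 4}
∂A     = {2, 4}

U open, U⊆A: {}. int(A) = ⋃ = {}
X∖A={5, 2, 1, 3}, int(X∖A)={5, 1, 3}, hence cl(A)={2, 4}
∂A: remove int from cl → {2, 4}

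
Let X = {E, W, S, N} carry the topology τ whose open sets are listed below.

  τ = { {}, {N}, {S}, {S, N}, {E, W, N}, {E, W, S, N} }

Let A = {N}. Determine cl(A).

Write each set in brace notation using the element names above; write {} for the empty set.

{E, W, N}

complement {E, W, S}; its interior {S}; cl(A) = X∖{S} = {E, W, N}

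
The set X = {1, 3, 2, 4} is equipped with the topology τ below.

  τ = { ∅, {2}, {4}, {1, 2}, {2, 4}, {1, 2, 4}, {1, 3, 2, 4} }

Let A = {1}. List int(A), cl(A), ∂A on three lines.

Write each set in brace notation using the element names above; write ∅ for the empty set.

int(A) = ∅
cl(A)  = {1, 3}
∂A     = {1, 3}

U open, U⊆A: ∅. int(A) = ⋃ = ∅
X∖A={3, 2, 4}, int(X∖A)={2, 4}, hence cl(A)={1, 3}
∂A: remove int from cl → {1, 3}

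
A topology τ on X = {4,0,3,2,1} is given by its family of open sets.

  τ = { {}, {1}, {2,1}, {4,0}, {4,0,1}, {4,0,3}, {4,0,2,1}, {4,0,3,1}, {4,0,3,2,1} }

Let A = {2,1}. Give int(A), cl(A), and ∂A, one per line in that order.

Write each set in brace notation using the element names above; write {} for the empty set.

opens ⊆ A: {}, {1}, {2,1}; union → int = {2,1}
complement {4,0,3}; its interior {4,0,3}; cl(A) = X∖{4,0,3} = {2,1}
boundary = {2,1} ∖ {2,1} = {}

int(A) = {2,1}
cl(A)  = {2,1}
∂A     = {}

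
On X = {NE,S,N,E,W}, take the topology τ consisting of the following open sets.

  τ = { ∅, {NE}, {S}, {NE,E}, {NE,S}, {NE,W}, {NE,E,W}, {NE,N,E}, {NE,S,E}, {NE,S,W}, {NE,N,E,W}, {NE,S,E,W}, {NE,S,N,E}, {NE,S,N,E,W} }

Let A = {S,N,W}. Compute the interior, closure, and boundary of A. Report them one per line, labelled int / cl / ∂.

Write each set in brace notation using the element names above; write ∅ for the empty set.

int(A) = {S}
cl(A)  = {S,N,W}
∂A     = {N,W}

U open, U⊆A: ∅, {S}. int(A) = ⋃ = {S}
X∖A={NE,E}, int(X∖A)={NE,E}, hence cl(A)={S,N,W}
∂A: remove int from cl → {N,W}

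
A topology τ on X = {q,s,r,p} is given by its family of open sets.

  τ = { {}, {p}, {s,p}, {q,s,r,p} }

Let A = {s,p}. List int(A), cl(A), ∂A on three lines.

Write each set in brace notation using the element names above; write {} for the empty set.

U open, U⊆A: {}, {p}, {s,p}. int(A) = ⋃ = {s,p}
X∖A={q,r}, int(X∖A)={}, hence cl(A)={q,s,r,p}
∂A: remove int from cl → {q,r}

int(A) = {s,p}
cl(A)  = {q,s,r,p}
∂A     = {q,r}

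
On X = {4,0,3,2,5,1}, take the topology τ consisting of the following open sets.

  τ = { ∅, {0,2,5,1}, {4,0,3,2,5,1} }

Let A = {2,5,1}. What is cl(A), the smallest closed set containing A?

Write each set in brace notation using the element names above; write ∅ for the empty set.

{4,0,3,2,5,1}

complement {4,0,3}; its interior ∅; cl(A) = X∖∅ = {4,0,3,2,5,1}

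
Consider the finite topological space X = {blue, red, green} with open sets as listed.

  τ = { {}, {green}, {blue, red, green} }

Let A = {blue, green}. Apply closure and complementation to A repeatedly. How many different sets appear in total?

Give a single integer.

6

complement {red}; its interior {}; cl(A) = X∖{} = {blue, red, green}
With k = closure, c = complement:
  1. A     = {blue, green}
  2. kA    = {blue, red, green}
  3. cA    = {red}
  4. ckA   = {}
  5. kcA   = {blue, red}
  6. ckcA  = {green}
k, c of each give nothing new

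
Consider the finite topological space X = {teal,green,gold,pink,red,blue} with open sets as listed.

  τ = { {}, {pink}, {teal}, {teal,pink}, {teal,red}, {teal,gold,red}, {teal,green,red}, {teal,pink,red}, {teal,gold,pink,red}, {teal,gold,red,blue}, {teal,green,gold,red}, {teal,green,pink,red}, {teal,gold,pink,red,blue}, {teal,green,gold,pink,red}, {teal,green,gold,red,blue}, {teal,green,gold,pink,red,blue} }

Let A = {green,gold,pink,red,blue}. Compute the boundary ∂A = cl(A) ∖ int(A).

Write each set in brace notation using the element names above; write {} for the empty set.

U open, U⊆A: {}, {pink}. int(A) = ⋃ = {pink}
X∖A={teal}, int(X∖A)={teal}, hence cl(A)={green,gold,pink,red,blue}
∂A: remove int from cl → {green,gold,red,blue}

{green,gold,red,blue}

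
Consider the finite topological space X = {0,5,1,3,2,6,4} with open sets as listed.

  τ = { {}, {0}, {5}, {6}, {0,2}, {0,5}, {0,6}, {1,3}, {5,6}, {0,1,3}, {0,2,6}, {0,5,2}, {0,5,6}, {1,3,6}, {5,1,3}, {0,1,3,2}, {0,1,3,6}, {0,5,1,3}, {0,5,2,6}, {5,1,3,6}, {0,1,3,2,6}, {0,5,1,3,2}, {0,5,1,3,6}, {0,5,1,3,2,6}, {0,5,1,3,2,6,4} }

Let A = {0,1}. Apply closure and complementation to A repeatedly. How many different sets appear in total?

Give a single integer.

closure: X∖int(X∖A) = X∖{5,6} = {0,1,3,2,4}
Let k=closure and c=complement:
  1. A     = {0,1}
  2. kA    = {0,1,3,2,4}
  3. cA    = {5,3,2,6,4}
  4. ckA   = {5,6}
  5. kcA   = {5,1,3,2,6,4}
  6. kckA  = {5,6,4}
  7. ckcA  = {0}
  8. ckckA = {0,1,3,2}
  9. kckcA = {0,2,4}
  10. ckckcA = {5,1,3,6}
  11. kckckcA = {5,1,3,6,4}
  12. ckckckcA = {0,2}
— saturated at 12

12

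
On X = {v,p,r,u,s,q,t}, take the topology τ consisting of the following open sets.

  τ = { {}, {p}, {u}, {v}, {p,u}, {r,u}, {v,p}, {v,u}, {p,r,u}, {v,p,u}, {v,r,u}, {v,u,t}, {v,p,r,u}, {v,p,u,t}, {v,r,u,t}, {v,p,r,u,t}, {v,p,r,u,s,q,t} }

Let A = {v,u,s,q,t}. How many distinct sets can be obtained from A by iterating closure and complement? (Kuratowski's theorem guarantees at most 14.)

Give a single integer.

X∖A={p,r}, int(X∖A)={p}, hence cl(A)={v,r,u,s,q,t}
Orbit (k=closure, c=complement):
  1. A     = {v,u,s,q,t}
  2. kA    = {v,r,u,s,q,t}
  3. cA    = {p,r}
  4. ckA   = {p}
  5. kcA   = {p,r,s,q}
  6. kckA  = {p,s,q}
  7. ckcA  = {v,u,t}
  8. ckckA = {v,r,u,t}
(closed under both — stop)

8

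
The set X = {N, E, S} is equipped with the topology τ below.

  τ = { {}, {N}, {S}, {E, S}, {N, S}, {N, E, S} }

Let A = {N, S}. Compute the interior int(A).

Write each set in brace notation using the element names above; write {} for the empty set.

{N, S}

opens ⊆ A: {}, {S}, {N}, {N, S}; union → int = {N, S}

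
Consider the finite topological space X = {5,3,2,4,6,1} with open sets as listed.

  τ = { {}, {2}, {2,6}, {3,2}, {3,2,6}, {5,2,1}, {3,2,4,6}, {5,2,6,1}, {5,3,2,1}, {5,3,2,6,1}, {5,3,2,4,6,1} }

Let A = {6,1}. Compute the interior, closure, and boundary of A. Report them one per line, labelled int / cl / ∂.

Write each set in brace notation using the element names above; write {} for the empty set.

open subsets of A: {}; so int(A) = {}
closure: X∖int(X∖A) = X∖{3,2} = {5,4,6,1}
∂A = {5,4,6,1} minus {} = {5,4,6,1}

int(A) = {}
cl(A)  = {5,4,6,1}
∂A     = {5,4,6,1}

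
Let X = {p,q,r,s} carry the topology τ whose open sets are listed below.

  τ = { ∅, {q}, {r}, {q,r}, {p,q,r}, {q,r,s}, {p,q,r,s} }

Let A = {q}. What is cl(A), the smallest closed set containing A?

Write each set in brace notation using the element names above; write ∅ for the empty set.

{p,q,s}

X∖A={p,r,s}, int(X∖A)={r}, hence cl(A)={p,q,s}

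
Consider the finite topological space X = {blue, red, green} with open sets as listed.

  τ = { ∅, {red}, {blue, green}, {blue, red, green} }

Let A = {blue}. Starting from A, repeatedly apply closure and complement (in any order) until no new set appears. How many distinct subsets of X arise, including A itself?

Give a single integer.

6

closure: X∖int(X∖A) = X∖{red} = {blue, green}
Let k=closure and c=complement:
  1. A     = {blue}
  2. kA    = {blue, green}
  3. cA    = {red, green}
  4. ckA   = {red}
  5. kcA   = {blue, red, green}
  6. ckcA  = ∅
— saturated at 6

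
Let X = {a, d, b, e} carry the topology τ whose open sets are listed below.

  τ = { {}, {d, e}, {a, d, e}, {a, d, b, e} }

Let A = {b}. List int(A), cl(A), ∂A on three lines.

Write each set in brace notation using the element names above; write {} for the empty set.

int(A) = {}
cl(A)  = {b}
∂A     = {b}

interior: largest open inside A is {} (from {})
cl via duality: int({a, d, e}) = {a, d, e}, so X∖{a, d, e} = {b}
cl∖int = {b}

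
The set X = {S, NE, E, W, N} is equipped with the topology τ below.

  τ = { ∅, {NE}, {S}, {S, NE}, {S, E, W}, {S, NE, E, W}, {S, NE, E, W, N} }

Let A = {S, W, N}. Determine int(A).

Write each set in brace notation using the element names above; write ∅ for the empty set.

U open, U⊆A: ∅, {S}. int(A) = ⋃ = {S}

{S}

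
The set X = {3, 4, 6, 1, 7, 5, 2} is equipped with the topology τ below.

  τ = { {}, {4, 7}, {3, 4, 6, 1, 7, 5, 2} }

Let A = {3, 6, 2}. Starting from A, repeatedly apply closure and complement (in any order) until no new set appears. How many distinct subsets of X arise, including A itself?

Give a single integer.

6

cl via duality: int({4, 1, 7, 5}) = {4, 7}, so X∖{4, 7} = {3, 6, 1, 5, 2}
Write k for closure, c for complement:
  1. A     = {3, 6, 2}
  2. kA    = {3, 6, 1, 5, 2}
  3. cA    = {4, 1, 7, 5}
  4. ckA   = {4, 7}
  5. kcA   = {3, 4, 6, 1, 7, 5, 2}
  6. ckcA  = {}
applying k or c yields no new set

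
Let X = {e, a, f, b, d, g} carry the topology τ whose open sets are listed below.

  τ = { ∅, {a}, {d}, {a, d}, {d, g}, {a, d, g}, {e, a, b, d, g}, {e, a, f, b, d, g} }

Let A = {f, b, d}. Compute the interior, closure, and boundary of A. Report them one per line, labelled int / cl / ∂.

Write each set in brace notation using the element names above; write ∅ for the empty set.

int(A) = {d}
cl(A)  = {e, f, b, d, g}
∂A     = {e, f, b, g}

interior: largest open inside A is {d} (from ∅, {d})
cl via duality: int({e, a, g}) = {a}, so X∖{a} = {e, f, b, d, g}
cl∖int = {e, f, b, g}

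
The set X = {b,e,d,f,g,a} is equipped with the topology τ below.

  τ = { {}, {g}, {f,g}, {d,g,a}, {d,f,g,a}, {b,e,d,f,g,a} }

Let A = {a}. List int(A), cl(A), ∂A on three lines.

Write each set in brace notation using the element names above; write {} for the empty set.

U open, U⊆A: {}. int(A) = ⋃ = {}
X∖A={b,e,d,f,g}, int(X∖A)={f,g}, hence cl(A)={b,e,d,a}
∂A: remove int from cl → {b,e,d,a}

int(A) = {}
cl(A)  = {b,e,d,a}
∂A     = {b,e,d,a}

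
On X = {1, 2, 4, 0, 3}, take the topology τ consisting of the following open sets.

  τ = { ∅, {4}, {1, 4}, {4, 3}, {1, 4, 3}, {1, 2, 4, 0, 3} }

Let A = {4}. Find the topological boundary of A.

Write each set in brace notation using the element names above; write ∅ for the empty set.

{1, 2, 0, 3}

opens ⊆ A: ∅, {4}; union → int = {4}
complement {1, 2, 0, 3}; its interior ∅; cl(A) = X∖∅ = {1, 2, 4, 0, 3}
boundary = {1, 2, 4, 0, 3} ∖ {4} = {1, 2, 0, 3}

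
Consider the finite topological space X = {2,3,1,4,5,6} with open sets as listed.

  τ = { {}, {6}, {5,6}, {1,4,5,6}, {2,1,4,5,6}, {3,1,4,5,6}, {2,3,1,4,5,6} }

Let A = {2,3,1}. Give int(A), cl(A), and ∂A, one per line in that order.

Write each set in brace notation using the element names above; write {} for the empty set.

int(A) = {}
cl(A)  = {2,3,1,4}
∂A     = {2,3,1,4}

interior: largest open inside A is {} (from {})
cl via duality: int({4,5,6}) = {5,6}, so X∖{5,6} = {2,3,1,4}
cl∖int = {2,3,1,4}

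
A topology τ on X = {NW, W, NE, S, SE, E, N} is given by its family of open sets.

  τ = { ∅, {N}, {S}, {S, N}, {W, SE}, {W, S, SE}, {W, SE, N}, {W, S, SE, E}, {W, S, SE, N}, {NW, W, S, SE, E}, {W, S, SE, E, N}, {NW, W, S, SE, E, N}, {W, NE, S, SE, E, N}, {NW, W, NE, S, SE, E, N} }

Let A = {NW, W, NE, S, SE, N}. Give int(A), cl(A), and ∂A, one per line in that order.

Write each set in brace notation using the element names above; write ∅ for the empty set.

interior: largest open inside A is {W, S, SE, N} (from ∅, {S}, {N}, {W, SE}, {S, N}, {W, S, SE}, {W, SE, N}, {W, S, SE, N})
cl via duality: int({E}) = ∅, so X∖∅ = {NW, W, NE, S, SE, E, N}
cl∖int = {NW, NE, E}

int(A) = {W, S, SE, N}
cl(A)  = {NW, W, NE, S, SE, E, N}
∂A     = {NW, NE, E}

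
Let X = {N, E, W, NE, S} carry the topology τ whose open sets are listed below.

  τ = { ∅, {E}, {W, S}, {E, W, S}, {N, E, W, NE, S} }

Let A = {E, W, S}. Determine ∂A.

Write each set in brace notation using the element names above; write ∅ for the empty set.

{N, NE}

open subsets of A: ∅, {E}, {W, S}, {E, W, S}; so int(A) = {E, W, S}
closure: X∖int(X∖A) = X∖∅ = {N, E, W, NE, S}
∂A = {N, E, W, NE, S} minus {E, W, S} = {N, NE}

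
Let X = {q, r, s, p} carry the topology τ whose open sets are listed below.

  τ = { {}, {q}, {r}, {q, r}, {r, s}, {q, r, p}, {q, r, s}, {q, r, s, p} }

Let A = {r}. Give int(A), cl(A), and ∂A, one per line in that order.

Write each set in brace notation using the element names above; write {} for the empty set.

int(A) = {r}
cl(A)  = {r, s, p}
∂A     = {s, p}

opens ⊆ A: {}, {r}; union → int = {r}
complement {q, s, p}; its interior {q}; cl(A) = X∖{q} = {r, s, p}
boundary = {r, s, p} ∖ {r} = {s, p}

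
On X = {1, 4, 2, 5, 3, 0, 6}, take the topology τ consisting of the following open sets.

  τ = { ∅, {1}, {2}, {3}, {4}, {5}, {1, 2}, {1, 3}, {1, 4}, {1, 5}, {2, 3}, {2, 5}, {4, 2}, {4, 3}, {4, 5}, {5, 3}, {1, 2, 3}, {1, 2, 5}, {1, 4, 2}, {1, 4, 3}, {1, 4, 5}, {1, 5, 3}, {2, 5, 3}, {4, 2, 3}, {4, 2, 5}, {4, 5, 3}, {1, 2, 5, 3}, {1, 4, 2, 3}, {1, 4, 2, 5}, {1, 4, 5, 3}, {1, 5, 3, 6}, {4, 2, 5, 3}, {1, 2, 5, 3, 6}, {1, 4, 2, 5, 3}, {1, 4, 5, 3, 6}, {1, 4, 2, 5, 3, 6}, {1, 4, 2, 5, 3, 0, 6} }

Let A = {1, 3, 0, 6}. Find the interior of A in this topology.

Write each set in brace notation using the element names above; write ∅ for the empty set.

{1, 3}

U open, U⊆A: ∅, {1}, {3}, {1, 3}. int(A) = ⋃ = {1, 3}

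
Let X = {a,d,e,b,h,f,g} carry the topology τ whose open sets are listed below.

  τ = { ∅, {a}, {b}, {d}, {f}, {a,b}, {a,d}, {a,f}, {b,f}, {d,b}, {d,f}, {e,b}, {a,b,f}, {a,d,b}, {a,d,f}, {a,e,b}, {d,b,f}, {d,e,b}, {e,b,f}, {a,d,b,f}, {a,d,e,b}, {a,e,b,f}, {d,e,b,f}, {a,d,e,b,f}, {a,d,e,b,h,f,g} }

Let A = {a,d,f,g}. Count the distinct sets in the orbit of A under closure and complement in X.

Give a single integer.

closure: X∖int(X∖A) = X∖{e,b} = {a,d,h,f,g}
Let k=closure and c=complement:
  1. A     = {a,d,f,g}
  2. kA    = {a,d,h,f,g}
  3. cA    = {e,b,h}
  4. ckA   = {e,b}
  5. kcA   = {e,b,h,g}
  6. ckcA  = {a,d,f}
— saturated at 6

6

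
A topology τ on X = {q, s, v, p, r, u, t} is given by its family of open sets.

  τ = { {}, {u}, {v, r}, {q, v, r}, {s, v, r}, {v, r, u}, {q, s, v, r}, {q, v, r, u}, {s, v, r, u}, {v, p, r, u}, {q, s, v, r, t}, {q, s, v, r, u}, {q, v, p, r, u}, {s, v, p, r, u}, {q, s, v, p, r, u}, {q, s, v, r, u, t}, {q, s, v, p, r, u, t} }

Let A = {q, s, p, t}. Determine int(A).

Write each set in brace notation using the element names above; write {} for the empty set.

{}

U open, U⊆A: {}. int(A) = ⋃ = {}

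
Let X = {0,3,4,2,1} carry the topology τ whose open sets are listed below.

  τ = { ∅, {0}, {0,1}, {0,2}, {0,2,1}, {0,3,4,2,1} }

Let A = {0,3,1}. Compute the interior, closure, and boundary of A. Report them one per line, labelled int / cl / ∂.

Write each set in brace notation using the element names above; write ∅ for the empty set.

U open, U⊆A: ∅, {0}, {0,1}. int(A) = ⋃ = {0,1}
X∖A={4,2}, int(X∖A)=∅, hence cl(A)={0,3,4,2,1}
∂A: remove int from cl → {3,4,2}

int(A) = {0,1}
cl(A)  = {0,3,4,2,1}
∂A     = {3,4,2}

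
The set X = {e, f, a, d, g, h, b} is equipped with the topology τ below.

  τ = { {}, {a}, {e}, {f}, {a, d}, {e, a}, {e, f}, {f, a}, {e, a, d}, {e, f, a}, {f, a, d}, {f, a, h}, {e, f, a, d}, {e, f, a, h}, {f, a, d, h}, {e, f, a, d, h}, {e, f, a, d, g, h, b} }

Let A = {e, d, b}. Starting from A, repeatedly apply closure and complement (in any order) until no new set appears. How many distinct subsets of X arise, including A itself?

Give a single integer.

8

closure: X∖int(X∖A) = X∖{f, a, h} = {e, d, g, b}
Let k=closure and c=complement:
  1. A     = {e, d, b}
  2. kA    = {e, d, g, b}
  3. cA    = {f, a, g, h}
  4. ckA   = {f, a, h}
  5. kcA   = {f, a, d, g, h, b}
  6. ckcA  = {e}
  7. kckcA = {e, g, b}
  8. ckckcA = {f, a, d, h}
— saturated at 8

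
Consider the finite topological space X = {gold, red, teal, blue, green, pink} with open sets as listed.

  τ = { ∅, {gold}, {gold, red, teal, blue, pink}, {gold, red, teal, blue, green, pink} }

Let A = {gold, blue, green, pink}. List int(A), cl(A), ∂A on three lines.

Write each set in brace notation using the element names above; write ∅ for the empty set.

int(A) = {gold}
cl(A)  = {gold, red, teal, blue, green, pink}
∂A     = {red, teal, blue, green, pink}

interior: largest open inside A is {gold} (from ∅, {gold})
cl via duality: int({red, teal}) = ∅, so X∖∅ = {gold, red, teal, blue, green, pink}
cl∖int = {red, teal, blue, green, pink}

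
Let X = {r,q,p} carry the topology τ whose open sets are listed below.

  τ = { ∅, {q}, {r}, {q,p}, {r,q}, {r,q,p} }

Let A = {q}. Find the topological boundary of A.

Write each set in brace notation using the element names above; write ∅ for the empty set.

{p}

interior: largest open inside A is {q} (from ∅, {q})
cl via duality: int({r,p}) = {r}, so X∖{r} = {q,p}
cl∖int = {p}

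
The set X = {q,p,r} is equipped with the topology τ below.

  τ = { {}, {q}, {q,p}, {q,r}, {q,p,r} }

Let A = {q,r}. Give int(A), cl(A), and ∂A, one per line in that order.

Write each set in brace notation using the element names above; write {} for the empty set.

int(A) = {q,r}
cl(A)  = {q,p,r}
∂A     = {p}

open subsets of A: {}, {q}, {q,r}; so int(A) = {q,r}
closure: X∖int(X∖A) = X∖{} = {q,p,r}
∂A = {q,p,r} minus {q,r} = {p}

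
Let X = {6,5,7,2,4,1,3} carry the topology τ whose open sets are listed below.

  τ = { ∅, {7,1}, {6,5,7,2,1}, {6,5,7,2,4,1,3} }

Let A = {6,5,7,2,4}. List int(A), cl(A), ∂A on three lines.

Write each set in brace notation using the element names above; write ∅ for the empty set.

open subsets of A: ∅; so int(A) = ∅
closure: X∖int(X∖A) = X∖∅ = {6,5,7,2,4,1,3}
∂A = {6,5,7,2,4,1,3} minus ∅ = {6,5,7,2,4,1,3}

int(A) = ∅
cl(A)  = {6,5,7,2,4,1,3}
∂A     = {6,5,7,2,4,1,3}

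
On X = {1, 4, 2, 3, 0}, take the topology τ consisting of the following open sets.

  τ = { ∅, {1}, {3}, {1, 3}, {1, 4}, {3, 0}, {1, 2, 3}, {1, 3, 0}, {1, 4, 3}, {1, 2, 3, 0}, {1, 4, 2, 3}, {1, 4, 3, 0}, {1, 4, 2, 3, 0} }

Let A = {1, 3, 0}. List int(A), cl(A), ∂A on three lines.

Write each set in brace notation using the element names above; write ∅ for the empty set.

int(A) = {1, 3, 0}
cl(A)  = {1, 4, 2, 3, 0}
∂A     = {4, 2}

interior: largest open inside A is {1, 3, 0} (from ∅, {3}, {1}, {3, 0}, {1, 3}, {1, 3, 0})
cl via duality: int({4, 2}) = ∅, so X∖∅ = {1, 4, 2, 3, 0}
cl∖int = {4, 2}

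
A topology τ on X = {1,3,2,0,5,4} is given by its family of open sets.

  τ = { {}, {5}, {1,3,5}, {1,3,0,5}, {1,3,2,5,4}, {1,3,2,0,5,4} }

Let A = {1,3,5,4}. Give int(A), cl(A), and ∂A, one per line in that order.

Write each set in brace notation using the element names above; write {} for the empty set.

U open, U⊆A: {}, {5}, {1,3,5}. int(A) = ⋃ = {1,3,5}
X∖A={2,0}, int(X∖A)={}, hence cl(A)={1,3,2,0,5,4}
∂A: remove int from cl → {2,0,4}

int(A) = {1,3,5}
cl(A)  = {1,3,2,0,5,4}
∂A     = {2,0,4}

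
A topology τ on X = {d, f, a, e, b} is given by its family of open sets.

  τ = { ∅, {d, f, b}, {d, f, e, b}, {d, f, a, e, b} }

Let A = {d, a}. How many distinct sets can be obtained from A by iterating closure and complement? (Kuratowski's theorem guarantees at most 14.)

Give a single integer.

4

cl via duality: int({f, e, b}) = ∅, so X∖∅ = {d, f, a, e, b}
Write k for closure, c for complement:
  1. A     = {d, a}
  2. kA    = {d, f, a, e, b}
  3. cA    = {f, e, b}
  4. ckA   = ∅
applying k or c yields no new set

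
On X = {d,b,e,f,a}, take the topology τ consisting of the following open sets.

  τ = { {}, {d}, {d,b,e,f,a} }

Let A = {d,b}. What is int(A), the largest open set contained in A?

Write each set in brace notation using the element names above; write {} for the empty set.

interior: largest open inside A is {d} (from {}, {d})

{d}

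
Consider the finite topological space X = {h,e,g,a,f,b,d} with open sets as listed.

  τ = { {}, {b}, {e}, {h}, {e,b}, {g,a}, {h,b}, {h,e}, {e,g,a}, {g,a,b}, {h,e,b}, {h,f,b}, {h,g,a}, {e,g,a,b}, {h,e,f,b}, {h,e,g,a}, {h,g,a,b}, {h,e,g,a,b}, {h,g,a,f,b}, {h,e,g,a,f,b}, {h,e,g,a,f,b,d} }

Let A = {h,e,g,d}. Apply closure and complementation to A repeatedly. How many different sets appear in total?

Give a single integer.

10

X∖A={a,f,b}, int(X∖A)={b}, hence cl(A)={h,e,g,a,f,d}
Orbit (k=closure, c=complement):
  1. A     = {h,e,g,d}
  2. kA    = {h,e,g,a,f,d}
  3. cA    = {a,f,b}
  4. ckA   = {b}
  5. kcA   = {g,a,f,b,d}
  6. kckA  = {f,b,d}
  7. ckcA  = {h,e}
  8. ckckA = {h,e,g,a}
  9. kckcA = {h,e,f,d}
  10. ckckcA = {g,a,b}
(closed under both — stop)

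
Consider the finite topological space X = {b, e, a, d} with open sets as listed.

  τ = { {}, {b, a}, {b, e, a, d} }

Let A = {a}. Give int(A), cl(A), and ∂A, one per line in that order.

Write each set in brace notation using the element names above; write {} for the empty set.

int(A) = {}
cl(A)  = {b, e, a, d}
∂A     = {b, e, a, d}

open subsets of A: {}; so int(A) = {}
closure: X∖int(X∖A) = X∖{} = {b, e, a, d}
∂A = {b, e, a, d} minus {} = {b, e, a, d}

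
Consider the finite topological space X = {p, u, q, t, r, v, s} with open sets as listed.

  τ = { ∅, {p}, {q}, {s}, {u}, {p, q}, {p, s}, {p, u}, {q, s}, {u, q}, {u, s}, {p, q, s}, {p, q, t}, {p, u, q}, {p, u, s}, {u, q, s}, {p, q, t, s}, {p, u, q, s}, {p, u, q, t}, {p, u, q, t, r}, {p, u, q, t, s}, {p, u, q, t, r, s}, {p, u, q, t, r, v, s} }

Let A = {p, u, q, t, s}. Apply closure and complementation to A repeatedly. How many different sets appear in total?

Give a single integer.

closure: X∖int(X∖A) = X∖∅ = {p, u, q, t, r, v, s}
Let k=closure and c=complement:
  1. A     = {p, u, q, t, s}
  2. kA    = {p, u, q, t, r, v, s}
  3. cA    = {r, v}
  4. ckA   = ∅
— saturated at 4

4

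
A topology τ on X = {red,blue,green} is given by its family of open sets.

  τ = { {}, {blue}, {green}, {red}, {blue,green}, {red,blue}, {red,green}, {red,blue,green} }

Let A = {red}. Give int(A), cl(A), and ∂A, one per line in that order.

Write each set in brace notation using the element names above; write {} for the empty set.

U open, U⊆A: {}, {red}. int(A) = ⋃ = {red}
X∖A={blue,green}, int(X∖A)={blue,green}, hence cl(A)={red}
∂A: remove int from cl → {}

int(A) = {red}
cl(A)  = {red}
∂A     = {}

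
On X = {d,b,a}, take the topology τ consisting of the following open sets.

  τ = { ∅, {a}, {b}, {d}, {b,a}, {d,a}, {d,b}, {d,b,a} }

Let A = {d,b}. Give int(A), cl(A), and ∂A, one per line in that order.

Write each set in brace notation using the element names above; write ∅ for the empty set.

opens ⊆ A: ∅, {b}, {d}, {d,b}; union → int = {d,b}
complement {a}; its interior {a}; cl(A) = X∖{a} = {d,b}
boundary = {d,b} ∖ {d,b} = ∅

int(A) = {d,b}
cl(A)  = {d,b}
∂A     = ∅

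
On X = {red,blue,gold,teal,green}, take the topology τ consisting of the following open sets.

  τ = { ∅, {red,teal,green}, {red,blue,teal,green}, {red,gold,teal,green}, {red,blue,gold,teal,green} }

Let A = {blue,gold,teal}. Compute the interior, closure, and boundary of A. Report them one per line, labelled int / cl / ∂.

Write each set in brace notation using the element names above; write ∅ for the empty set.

U open, U⊆A: ∅. int(A) = ⋃ = ∅
X∖A={red,green}, int(X∖A)=∅, hence cl(A)={red,blue,gold,teal,green}
∂A: remove int from cl → {red,blue,gold,teal,green}

int(A) = ∅
cl(A)  = {red,blue,gold,teal,green}
∂A     = {red,blue,gold,teal,green}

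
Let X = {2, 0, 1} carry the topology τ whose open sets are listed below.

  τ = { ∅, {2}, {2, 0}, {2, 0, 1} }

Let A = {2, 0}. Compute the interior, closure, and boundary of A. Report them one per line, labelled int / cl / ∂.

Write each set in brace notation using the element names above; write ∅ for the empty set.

int(A) = {2, 0}
cl(A)  = {2, 0, 1}
∂A     = {1}

interior: largest open inside A is {2, 0} (from ∅, {2}, {2, 0})
cl via duality: int({1}) = ∅, so X∖∅ = {2, 0, 1}
cl∖int = {1}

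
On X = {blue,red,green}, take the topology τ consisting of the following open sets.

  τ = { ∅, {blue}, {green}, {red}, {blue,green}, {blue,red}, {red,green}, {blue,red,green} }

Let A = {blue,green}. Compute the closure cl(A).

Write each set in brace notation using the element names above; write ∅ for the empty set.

{blue,green}

closure: X∖int(X∖A) = X∖{red} = {blue,green}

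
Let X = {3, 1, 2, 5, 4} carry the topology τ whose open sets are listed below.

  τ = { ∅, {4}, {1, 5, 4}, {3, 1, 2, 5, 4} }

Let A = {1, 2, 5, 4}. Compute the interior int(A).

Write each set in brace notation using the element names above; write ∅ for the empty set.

{1, 5, 4}

U open, U⊆A: ∅, {4}, {1, 5, 4}. int(A) = ⋃ = {1, 5, 4}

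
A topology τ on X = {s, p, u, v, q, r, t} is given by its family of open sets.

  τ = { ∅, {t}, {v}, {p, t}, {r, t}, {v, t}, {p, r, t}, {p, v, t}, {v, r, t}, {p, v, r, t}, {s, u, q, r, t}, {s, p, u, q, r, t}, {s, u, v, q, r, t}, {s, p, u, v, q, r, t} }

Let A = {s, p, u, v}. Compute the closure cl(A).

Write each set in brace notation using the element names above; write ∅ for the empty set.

{s, p, u, v, q}

closure: X∖int(X∖A) = X∖{r, t} = {s, p, u, v, q}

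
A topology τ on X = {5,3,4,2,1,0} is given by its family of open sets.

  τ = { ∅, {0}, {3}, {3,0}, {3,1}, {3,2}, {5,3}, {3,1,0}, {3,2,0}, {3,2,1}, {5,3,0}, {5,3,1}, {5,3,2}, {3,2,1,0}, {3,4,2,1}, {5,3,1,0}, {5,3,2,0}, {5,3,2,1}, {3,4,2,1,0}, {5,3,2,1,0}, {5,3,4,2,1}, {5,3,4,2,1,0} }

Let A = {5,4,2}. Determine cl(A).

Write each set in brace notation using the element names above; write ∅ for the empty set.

cl via duality: int({3,1,0}) = {3,1,0}, so X∖{3,1,0} = {5,4,2}

{5,4,2}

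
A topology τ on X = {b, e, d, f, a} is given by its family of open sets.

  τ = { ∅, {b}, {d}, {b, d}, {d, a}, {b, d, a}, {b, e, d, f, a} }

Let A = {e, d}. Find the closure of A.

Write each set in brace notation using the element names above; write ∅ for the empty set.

{e, d, f, a}

X∖A={b, f, a}, int(X∖A)={b}, hence cl(A)={e, d, f, a}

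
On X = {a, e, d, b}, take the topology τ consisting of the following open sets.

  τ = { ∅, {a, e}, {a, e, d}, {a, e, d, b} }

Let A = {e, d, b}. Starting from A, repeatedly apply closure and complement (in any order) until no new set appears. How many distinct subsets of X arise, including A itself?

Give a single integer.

X∖A={a}, int(X∖A)=∅, hence cl(A)={a, e, d, b}
Orbit (k=closure, c=complement):
  1. A     = {e, d, b}
  2. kA    = {a, e, d, b}
  3. cA    = {a}
  4. ckA   = ∅
(closed under both — stop)

4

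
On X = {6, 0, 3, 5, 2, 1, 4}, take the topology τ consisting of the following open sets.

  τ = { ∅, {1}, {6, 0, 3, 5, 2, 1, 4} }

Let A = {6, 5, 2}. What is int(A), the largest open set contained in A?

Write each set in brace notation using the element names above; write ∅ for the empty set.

U open, U⊆A: ∅. int(A) = ⋃ = ∅

∅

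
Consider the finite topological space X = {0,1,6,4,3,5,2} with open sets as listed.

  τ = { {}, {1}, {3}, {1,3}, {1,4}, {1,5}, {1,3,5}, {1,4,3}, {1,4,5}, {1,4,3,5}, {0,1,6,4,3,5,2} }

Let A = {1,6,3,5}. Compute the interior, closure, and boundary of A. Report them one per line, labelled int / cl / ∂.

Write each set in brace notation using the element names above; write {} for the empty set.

interior: largest open inside A is {1,3,5} (from {}, {3}, {1}, {1,5}, {1,3}, {1,3,5})
cl via duality: int({0,4,2}) = {}, so X∖{} = {0,1,6,4,3,5,2}
cl∖int = {0,6,4,2}

int(A) = {1,3,5}
cl(A)  = {0,1,6,4,3,5,2}
∂A     = {0,6,4,2}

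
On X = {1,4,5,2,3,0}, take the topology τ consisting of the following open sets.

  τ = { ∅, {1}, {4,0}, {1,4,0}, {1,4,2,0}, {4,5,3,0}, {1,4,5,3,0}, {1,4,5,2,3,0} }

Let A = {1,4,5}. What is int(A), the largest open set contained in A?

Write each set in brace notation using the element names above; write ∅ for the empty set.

{1}

U open, U⊆A: ∅, {1}. int(A) = ⋃ = {1}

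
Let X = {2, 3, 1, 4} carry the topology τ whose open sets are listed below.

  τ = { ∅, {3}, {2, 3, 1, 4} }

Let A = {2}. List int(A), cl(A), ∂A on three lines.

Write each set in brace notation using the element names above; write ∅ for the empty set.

U open, U⊆A: ∅. int(A) = ⋃ = ∅
X∖A={3, 1, 4}, int(X∖A)={3}, hence cl(A)={2, 1, 4}
∂A: remove int from cl → {2, 1, 4}

int(A) = ∅
cl(A)  = {2, 1, 4}
∂A     = {2, 1, 4}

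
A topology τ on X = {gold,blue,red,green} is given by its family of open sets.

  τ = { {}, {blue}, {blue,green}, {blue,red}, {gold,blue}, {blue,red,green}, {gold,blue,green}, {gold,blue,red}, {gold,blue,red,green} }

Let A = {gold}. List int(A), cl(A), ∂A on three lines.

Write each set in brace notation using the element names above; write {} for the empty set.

opens ⊆ A: {}; union → int = {}
complement {blue,red,green}; its interior {blue,red,green}; cl(A) = X∖{blue,red,green} = {gold}
boundary = {gold} ∖ {} = {gold}

int(A) = {}
cl(A)  = {gold}
∂A     = {gold}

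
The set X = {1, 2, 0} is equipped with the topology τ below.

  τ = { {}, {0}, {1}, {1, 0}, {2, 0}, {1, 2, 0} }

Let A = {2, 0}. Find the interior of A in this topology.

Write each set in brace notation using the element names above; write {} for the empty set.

{2, 0}

U open, U⊆A: {}, {0}, {2, 0}. int(A) = ⋃ = {2, 0}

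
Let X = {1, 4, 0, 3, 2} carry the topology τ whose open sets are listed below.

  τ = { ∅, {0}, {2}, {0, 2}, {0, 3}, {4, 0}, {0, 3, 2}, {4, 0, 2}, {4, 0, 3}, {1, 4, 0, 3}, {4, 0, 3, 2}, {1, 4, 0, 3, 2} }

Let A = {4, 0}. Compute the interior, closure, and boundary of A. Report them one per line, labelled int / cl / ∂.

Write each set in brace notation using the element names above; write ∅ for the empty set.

int(A) = {4, 0}
cl(A)  = {1, 4, 0, 3}
∂A     = {1, 3}

open subsets of A: ∅, {0}, {4, 0}; so int(A) = {4, 0}
closure: X∖int(X∖A) = X∖{2} = {1, 4, 0, 3}
∂A = {1, 4, 0, 3} minus {4, 0} = {1, 3}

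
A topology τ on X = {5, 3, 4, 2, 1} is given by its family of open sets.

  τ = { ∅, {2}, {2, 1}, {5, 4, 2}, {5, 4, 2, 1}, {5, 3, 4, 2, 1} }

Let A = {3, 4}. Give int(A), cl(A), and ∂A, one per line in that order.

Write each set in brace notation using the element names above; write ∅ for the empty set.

opens ⊆ A: ∅; union → int = ∅
complement {5, 2, 1}; its interior {2, 1}; cl(A) = X∖{2, 1} = {5, 3, 4}
boundary = {5, 3, 4} ∖ ∅ = {5, 3, 4}

int(A) = ∅
cl(A)  = {5, 3, 4}
∂A     = {5, 3, 4}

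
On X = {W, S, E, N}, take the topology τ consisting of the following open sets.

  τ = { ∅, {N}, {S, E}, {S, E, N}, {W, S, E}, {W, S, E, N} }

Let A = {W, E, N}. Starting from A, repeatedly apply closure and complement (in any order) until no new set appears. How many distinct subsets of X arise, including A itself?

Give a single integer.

6

closure: X∖int(X∖A) = X∖∅ = {W, S, E, N}
Let k=closure and c=complement:
  1. A     = {W, E, N}
  2. kA    = {W, S, E, N}
  3. cA    = {S}
  4. ckA   = ∅
  5. kcA   = {W, S, E}
  6. ckcA  = {N}
— saturated at 6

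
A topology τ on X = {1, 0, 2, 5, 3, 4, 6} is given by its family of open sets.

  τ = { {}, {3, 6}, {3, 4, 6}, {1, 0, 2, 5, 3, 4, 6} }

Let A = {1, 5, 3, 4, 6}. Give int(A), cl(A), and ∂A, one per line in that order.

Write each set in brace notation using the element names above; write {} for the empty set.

interior: largest open inside A is {3, 4, 6} (from {}, {3, 6}, {3, 4, 6})
cl via duality: int({0, 2}) = {}, so X∖{} = {1, 0, 2, 5, 3, 4, 6}
cl∖int = {1, 0, 2, 5}

int(A) = {3, 4, 6}
cl(A)  = {1, 0, 2, 5, 3, 4, 6}
∂A     = {1, 0, 2, 5}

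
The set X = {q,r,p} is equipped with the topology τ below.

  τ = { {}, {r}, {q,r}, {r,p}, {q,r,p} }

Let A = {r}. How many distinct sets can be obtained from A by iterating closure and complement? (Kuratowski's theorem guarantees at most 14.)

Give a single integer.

4

closure: X∖int(X∖A) = X∖{} = {q,r,p}
Let k=closure and c=complement:
  1. A     = {r}
  2. kA    = {q,r,p}
  3. cA    = {q,p}
  4. ckA   = {}
— saturated at 4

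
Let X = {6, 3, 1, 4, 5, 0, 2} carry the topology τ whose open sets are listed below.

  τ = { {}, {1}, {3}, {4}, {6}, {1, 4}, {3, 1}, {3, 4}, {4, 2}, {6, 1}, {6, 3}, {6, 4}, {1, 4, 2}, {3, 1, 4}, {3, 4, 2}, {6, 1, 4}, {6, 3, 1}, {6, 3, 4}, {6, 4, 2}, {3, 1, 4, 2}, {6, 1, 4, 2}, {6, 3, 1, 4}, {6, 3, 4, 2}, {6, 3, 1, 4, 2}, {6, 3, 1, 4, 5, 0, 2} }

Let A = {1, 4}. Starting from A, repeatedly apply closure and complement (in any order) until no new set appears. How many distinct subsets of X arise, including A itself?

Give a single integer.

X∖A={6, 3, 5, 0, 2}, int(X∖A)={6, 3}, hence cl(A)={1, 4, 5, 0, 2}
Orbit (k=closure, c=complement):
  1. A     = {1, 4}
  2. kA    = {1, 4, 5, 0, 2}
  3. cA    = {6, 3, 5, 0, 2}
  4. ckA   = {6, 3}
  5. kckA  = {6, 3, 5, 0}
  6. ckckA = {1, 4, 2}
(closed under both — stop)

6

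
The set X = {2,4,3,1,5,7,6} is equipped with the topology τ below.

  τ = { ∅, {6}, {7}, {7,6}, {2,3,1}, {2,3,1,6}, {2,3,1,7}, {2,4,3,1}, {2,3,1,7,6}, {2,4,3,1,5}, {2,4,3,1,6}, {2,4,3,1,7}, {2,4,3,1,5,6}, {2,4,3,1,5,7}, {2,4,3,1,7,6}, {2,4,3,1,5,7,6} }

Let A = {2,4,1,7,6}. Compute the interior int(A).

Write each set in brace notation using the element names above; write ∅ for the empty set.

{7,6}

U open, U⊆A: ∅, {6}, {7}, {7,6}. int(A) = ⋃ = {7,6}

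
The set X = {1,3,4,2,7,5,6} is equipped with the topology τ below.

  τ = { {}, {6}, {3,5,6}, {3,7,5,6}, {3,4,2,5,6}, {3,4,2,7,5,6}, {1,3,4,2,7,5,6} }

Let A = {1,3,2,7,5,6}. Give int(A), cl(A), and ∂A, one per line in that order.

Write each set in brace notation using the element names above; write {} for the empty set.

int(A) = {3,7,5,6}
cl(A)  = {1,3,4,2,7,5,6}
∂A     = {1,4,2}

open subsets of A: {}, {6}, {3,5,6}, {3,7,5,6}; so int(A) = {3,7,5,6}
closure: X∖int(X∖A) = X∖{} = {1,3,4,2,7,5,6}
∂A = {1,3,4,2,7,5,6} minus {3,7,5,6} = {1,4,2}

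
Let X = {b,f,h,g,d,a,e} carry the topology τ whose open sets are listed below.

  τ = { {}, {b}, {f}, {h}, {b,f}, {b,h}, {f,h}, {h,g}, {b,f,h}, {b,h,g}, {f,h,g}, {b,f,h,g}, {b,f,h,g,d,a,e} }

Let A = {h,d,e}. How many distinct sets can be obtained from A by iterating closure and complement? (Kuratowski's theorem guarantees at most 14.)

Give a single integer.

8

X∖A={b,f,g,a}, int(X∖A)={b,f}, hence cl(A)={h,g,d,a,e}
Orbit (k=closure, c=complement):
  1. A     = {h,d,e}
  2. kA    = {h,g,d,a,e}
  3. cA    = {b,f,g,a}
  4. ckA   = {b,f}
  5. kcA   = {b,f,g,d,a,e}
  6. kckA  = {b,f,d,a,e}
  7. ckcA  = {h}
  8. ckckA = {h,g}
(closed under both — stop)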